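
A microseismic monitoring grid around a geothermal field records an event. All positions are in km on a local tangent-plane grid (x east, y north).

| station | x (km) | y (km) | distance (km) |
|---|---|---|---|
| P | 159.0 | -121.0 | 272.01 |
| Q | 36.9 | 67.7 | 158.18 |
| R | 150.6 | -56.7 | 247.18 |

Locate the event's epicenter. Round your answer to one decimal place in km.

Circle about each station: (x − 159.0)² + (y + 121.0)² = 272.01²; (x − 36.9)² + (y − 67.7)² = 158.18²; (x − 150.6)² + (y + 56.7)² = 247.18².
Subtracting pairs of circle equations eliminates x²+y² and gives linear equations (the radical axes):
-244.2 x + 377.4 y = 14991.43
-16.8 x + 128.6 y = -1135.26
Solving the 2×2 system: x ≈ -94.0, y ≈ -21.1 km.

(-94.0, -21.1)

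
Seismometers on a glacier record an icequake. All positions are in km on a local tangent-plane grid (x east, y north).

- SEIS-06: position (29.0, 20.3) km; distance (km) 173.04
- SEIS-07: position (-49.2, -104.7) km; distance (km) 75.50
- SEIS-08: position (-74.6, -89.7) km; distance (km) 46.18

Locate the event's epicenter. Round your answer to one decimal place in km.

(-117.3, -72.1)

Circle about each station: (x − 29.0)² + (y − 20.3)² = 173.04²; (x + 49.2)² + (y + 104.7)² = 75.50²; (x + 74.6)² + (y + 89.7)² = 46.18².
Subtracting the SEIS-06 equation from the SEIS-07 and SEIS-08 equations removes the quadratic terms:
-156.4 x − 250.0 y = 36372.23
-207.2 x − 220.0 y = 40168.41
Solving the 2×2 system: x ≈ -117.3, y ≈ -72.1 km.
Check against SEIS-06 (with the unrounded x, y): √((x − 29.0)²+(y − 20.3)²) = 173.04 ≈ 173.04 km. ✓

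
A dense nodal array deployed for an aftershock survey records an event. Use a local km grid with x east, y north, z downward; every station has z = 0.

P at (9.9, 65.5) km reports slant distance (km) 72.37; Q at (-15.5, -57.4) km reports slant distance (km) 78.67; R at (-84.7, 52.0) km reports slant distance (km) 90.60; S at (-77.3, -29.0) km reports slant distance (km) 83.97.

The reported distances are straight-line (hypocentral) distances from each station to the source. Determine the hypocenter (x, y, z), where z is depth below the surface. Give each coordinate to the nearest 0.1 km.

x ≈ -14.8 km, y ≈ 10.4 km, depth ≈ 39.9 km

Each station gives a sphere (x−x_i)² + (y−y_i)² + z² = d_i² (stations at z=0).
Subtracting the P sphere from Q and R: z² cancels, leaving linear equations in x and y:
-50.8 x − 245.8 y = -1804.80
-189.2 x − 27.0 y = 2518.89
Solving: x ≈ -14.798, y ≈ 10.401 km (keep extra digits for the depth step; rounded: -14.8, 10.4).
Then from the P sphere: z² = 72.37² − (x − 9.9)² − (y − 65.5)² with x = -14.798, y = 10.401, so z ≈ 39.894 ≈ 39.9 km.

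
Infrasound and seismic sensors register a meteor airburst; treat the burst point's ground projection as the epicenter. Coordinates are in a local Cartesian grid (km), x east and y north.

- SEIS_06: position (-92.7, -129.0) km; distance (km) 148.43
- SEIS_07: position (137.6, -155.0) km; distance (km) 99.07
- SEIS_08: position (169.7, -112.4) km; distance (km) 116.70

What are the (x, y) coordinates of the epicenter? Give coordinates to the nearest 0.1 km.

53.4 km east, -102.8 km north

Circle about each station: (x + 92.7)² + (y + 129.0)² = 148.43²; (x − 137.6)² + (y + 155.0)² = 99.07²; (x − 169.7)² + (y + 112.4)² = 116.70².
Subtracting pairs of circle equations eliminates x²+y² and gives linear equations (the radical axes):
460.6 x − 52.0 y = 29941.07
524.8 x + 33.2 y = 24610.13
Solving the 2×2 system: x ≈ 53.4, y ≈ -102.8 km.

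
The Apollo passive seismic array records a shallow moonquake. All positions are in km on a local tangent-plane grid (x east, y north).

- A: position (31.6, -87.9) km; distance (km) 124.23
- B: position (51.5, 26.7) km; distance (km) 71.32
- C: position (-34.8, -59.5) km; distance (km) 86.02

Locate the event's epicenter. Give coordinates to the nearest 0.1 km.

Circle about each station: (x − 31.6)² + (y + 87.9)² = 124.23²; (x − 51.5)² + (y − 26.7)² = 71.32²; (x + 34.8)² + (y + 59.5)² = 86.02².
Subtracting pairs of circle equations eliminates x²+y² and gives linear equations (the radical axes):
39.8 x + 229.2 y = 4986.72
-132.8 x + 56.8 y = 4059.97
Solving the 2×2 system: x ≈ -19.8, y ≈ 25.2 km.

-19.8 km east, 25.2 km north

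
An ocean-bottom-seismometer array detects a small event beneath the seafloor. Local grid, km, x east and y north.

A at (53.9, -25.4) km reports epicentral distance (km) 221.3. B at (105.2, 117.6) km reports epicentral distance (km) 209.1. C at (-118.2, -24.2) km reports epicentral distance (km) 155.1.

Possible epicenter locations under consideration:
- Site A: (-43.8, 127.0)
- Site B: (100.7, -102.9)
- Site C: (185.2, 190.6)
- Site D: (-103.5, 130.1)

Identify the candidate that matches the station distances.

Site D

For each candidate, compare |candidate − station| to the reported distance:
Site A: residuals A 40.3, B 59.8, C 13.4 → max 59.8 km
Site B: residuals A 130.8, B 11.4, C 77.5 → max 130.8 km
Site C: residuals A 31.5, B 100.8, C 216.6 → max 216.6 km
Site D: residuals A 0.0, B 0.0, C 0.1 → max 0.1 km
Only Site D has all residuals ≈ 0.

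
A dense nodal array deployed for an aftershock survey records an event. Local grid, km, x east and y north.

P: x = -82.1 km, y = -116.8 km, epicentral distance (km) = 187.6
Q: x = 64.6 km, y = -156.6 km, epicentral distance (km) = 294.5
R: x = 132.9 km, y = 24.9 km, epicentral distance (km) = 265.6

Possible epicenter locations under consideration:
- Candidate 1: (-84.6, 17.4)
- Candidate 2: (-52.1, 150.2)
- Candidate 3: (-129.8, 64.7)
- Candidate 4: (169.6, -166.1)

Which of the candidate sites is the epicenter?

For each candidate, compare |candidate − station| to the reported distance:
Candidate 1: residuals P 53.4, Q 65.3, R 48.0 → max 65.3 km
Candidate 2: residuals P 81.1, Q 33.7, R 42.2 → max 81.1 km
Candidate 3: residuals P 0.1, Q 0.1, R 0.1 → max 0.1 km
Candidate 4: residuals P 68.9, Q 189.1, R 71.1 → max 189.1 km
Only Candidate 3 has all residuals ≈ 0.

Candidate 3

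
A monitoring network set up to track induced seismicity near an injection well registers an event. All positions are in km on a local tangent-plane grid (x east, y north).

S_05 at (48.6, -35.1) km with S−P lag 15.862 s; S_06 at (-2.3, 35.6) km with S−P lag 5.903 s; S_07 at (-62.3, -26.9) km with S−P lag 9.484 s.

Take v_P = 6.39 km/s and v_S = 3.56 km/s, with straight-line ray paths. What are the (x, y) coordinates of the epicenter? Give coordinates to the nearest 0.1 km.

Distance from S−P lag: d = Δt · v_P v_S / (v_P − v_S) = Δt · (6.39·3.56)/(6.39−3.56) ≈ 8.0383·Δt.
So d_S_05 = 127.50, d_S_06 = 47.45, d_S_07 = 76.24 km.
Circle about each station: (x − 48.6)² + (y + 35.1)² = 127.50²; (x + 2.3)² + (y − 35.6)² = 47.45²; (x + 62.3)² + (y + 26.9)² = 76.24².
Subtracting the S_05 equation from the S_06 and S_07 equations removes the quadratic terms:
-101.8 x + 141.4 y = 11683.43
-221.8 x + 16.4 y = 11454.64
Solving the 2×2 system: x ≈ -48.1, y ≈ 48.0 km.

x ≈ -48.1 km, y ≈ 48.0 km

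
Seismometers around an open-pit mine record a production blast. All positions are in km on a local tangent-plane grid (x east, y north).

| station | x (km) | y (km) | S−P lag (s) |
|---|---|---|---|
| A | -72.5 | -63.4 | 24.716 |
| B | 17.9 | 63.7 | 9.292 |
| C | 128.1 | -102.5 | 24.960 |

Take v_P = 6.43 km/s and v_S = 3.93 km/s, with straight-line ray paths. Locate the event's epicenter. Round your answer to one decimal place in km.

(68.7, 142.7)

Distance from S−P lag: d = Δt · v_P v_S / (v_P − v_S) = Δt · (6.43·3.93)/(6.43−3.93) ≈ 10.1080·Δt.
So d_A = 249.83, d_B = 93.92, d_C = 252.29 km.
Circle about each station: (x + 72.5)² + (y + 63.4)² = 249.83²; (x − 17.9)² + (y − 63.7)² = 93.92²; (x − 128.1)² + (y + 102.5)² = 252.29².
Subtracting pairs of circle equations eliminates x²+y² and gives linear equations (the radical axes):
180.8 x + 254.2 y = 48696.35
401.2 x − 78.2 y = 16404.83
Solving the 2×2 system: x ≈ 68.7, y ≈ 142.7 km.
Check against A (with the unrounded x, y): √((x + 72.5)²+(y + 63.4)²) = 249.83 ≈ 249.83 km. ✓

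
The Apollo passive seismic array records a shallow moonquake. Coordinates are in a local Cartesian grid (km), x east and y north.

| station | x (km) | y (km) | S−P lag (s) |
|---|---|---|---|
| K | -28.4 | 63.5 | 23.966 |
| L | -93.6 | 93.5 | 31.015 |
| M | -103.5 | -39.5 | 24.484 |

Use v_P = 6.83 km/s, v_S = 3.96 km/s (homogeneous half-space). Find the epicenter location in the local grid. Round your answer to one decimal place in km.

(116.2, -110.0)

Distance from S−P lag: d = Δt · v_P v_S / (v_P − v_S) = Δt · (6.83·3.96)/(6.83−3.96) ≈ 9.4240·Δt.
So d_K = 225.85, d_L = 292.28, d_M = 230.74 km.
Circle about each station: (x + 28.4)² + (y − 63.5)² = 225.85²; (x + 93.6)² + (y − 93.5)² = 292.28²; (x + 103.5)² + (y + 39.5)² = 230.74².
Subtracting the K equation from the L and M equations removes the quadratic terms:
-130.4 x + 60.0 y = -21754.98
-150.2 x − 206.0 y = 5200.96
Solving the 2×2 system: x ≈ 116.2, y ≈ -110.0 km.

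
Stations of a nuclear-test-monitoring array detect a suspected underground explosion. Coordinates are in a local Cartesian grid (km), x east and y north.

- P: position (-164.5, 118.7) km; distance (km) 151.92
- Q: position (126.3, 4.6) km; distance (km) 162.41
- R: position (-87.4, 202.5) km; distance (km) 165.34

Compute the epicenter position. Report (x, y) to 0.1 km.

-30.4 km east, 47.3 km north

Circle about each station: (x + 164.5)² + (y − 118.7)² = 151.92²; (x − 126.3)² + (y − 4.6)² = 162.41²; (x + 87.4)² + (y − 202.5)² = 165.34².
Subtracting pairs of circle equations eliminates x²+y² and gives linear equations (the radical axes):
581.6 x − 228.2 y = -28474.41
154.2 x + 167.6 y = 3237.44
Solving the 2×2 system: x ≈ -30.4, y ≈ 47.3 km.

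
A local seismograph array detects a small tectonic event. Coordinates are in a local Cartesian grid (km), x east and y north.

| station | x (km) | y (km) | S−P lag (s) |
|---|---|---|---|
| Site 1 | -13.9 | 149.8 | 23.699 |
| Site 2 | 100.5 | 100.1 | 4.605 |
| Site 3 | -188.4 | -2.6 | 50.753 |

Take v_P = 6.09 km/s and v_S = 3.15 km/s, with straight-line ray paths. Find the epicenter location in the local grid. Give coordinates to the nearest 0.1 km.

(129.2, 91.2)

Distance from S−P lag: d = Δt · v_P v_S / (v_P − v_S) = Δt · (6.09·3.15)/(6.09−3.15) ≈ 6.5250·Δt.
So d_Site 1 = 154.64, d_Site 2 = 30.05, d_Site 3 = 331.16 km.
Circle about each station: (x + 13.9)² + (y − 149.8)² = 154.64²; (x − 100.5)² + (y − 100.1)² = 30.05²; (x + 188.4)² + (y + 2.6)² = 331.16².
Subtracting the Site 1 equation from the Site 2 and Site 3 equations removes the quadratic terms:
228.8 x − 99.4 y = 20497.54
-349.0 x − 304.8 y = -72885.35
Solving the 2×2 system: x ≈ 129.2, y ≈ 91.2 km.
Check against Site 1 (with the unrounded x, y): √((x + 13.9)²+(y − 149.8)²) = 154.64 ≈ 154.64 km. ✓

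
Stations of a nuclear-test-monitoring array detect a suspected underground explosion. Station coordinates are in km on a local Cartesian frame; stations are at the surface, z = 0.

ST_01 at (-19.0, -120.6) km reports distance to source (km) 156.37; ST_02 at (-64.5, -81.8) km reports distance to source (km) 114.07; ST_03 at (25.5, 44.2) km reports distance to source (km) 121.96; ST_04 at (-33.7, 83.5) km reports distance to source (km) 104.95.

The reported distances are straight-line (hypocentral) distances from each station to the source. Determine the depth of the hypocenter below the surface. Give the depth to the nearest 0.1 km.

65.8 km

Each station gives a sphere (x−x_i)² + (y−y_i)² + z² = d_i² (stations at z=0).
Subtracting the ST_01 sphere from ST_02 and ST_03: z² cancels, leaving linear equations in x and y:
-91.0 x + 77.6 y = 7385.74
89.0 x + 329.6 y = -2724.13
Solving: x ≈ -71.700, y ≈ 11.096 km (keep extra digits for the depth step; rounded: -71.7, 11.1).
Then from the ST_01 sphere: z² = 156.37² − (x + 19.0)² − (y + 120.6)² with x = -71.700, y = 11.096, so z ≈ 65.806 ≈ 65.8 km.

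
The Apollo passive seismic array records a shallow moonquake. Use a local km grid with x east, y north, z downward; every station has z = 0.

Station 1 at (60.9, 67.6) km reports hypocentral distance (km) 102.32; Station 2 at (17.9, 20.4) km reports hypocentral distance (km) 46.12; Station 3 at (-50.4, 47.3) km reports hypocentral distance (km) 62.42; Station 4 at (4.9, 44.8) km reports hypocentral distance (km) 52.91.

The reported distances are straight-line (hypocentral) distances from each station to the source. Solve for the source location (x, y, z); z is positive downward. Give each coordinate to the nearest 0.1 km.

Each station gives a sphere (x−x_i)² + (y−y_i)² + z² = d_i² (stations at z=0).
Subtracting the Station 1 sphere from Station 2 and Station 3: z² cancels, leaving linear equations in x and y:
-86.0 x − 94.4 y = 800.33
-222.6 x − 40.6 y = 3072.01
Solving: x ≈ -14.696, y ≈ 4.910 km (keep extra digits for the depth step; rounded: -14.7, 4.9).
Then from the Station 1 sphere: z² = 102.32² − (x − 60.9)² − (y − 67.6)² with x = -14.696, y = 4.910, so z ≈ 28.716 ≈ 28.7 km.

x ≈ -14.7 km, y ≈ 4.9 km, depth ≈ 28.7 km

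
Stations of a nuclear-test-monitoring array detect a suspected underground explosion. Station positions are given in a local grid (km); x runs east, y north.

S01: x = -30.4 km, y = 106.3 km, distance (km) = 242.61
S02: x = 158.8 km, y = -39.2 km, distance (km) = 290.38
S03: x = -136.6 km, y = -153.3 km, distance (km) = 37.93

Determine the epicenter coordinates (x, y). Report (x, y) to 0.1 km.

Circle about each station: (x + 30.4)² + (y − 106.3)² = 242.61²; (x − 158.8)² + (y + 39.2)² = 290.38²; (x + 136.6)² + (y + 153.3)² = 37.93².
Subtracting pairs of circle equations eliminates x²+y² and gives linear equations (the radical axes):
378.4 x − 291.0 y = -10930.70
-212.4 x − 519.2 y = 87357.53
Solving the 2×2 system: x ≈ -120.4, y ≈ -119.0 km.

(-120.4, -119.0)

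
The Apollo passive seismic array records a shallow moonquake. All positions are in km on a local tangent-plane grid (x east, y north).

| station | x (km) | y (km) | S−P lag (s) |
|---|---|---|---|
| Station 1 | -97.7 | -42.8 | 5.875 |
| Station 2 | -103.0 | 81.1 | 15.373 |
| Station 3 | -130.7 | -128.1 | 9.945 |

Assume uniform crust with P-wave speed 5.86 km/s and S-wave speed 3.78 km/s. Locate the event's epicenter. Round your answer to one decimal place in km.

Distance from S−P lag: d = Δt · v_P v_S / (v_P − v_S) = Δt · (5.86·3.78)/(5.86−3.78) ≈ 10.6494·Δt.
So d_Station 1 = 62.57, d_Station 2 = 163.71, d_Station 3 = 105.91 km.
Circle about each station: (x + 97.7)² + (y + 42.8)² = 62.57²; (x + 103.0)² + (y − 81.1)² = 163.71²; (x + 130.7)² + (y + 128.1)² = 105.91².
Subtracting the Station 1 equation from the Station 2 and Station 3 equations removes the quadratic terms:
-10.6 x + 247.8 y = -17076.88
-66.0 x − 170.6 y = 14813.05
Solving the 2×2 system: x ≈ -41.7, y ≈ -70.7 km.
Check against Station 1 (with the unrounded x, y): √((x + 97.7)²+(y + 42.8)²) = 62.57 ≈ 62.57 km. ✓

x ≈ -41.7 km, y ≈ -70.7 km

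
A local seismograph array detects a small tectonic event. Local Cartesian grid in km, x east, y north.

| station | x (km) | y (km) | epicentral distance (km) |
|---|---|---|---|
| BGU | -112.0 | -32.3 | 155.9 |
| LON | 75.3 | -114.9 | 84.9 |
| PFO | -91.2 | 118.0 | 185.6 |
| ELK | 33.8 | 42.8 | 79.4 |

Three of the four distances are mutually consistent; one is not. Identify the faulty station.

Solve using three stations at a time. Using BGU, LON, ELK (subtract circle equations pairwise → linear system) gives (x, y) ≈ (43.9, -36.0).
Distances from that point to each station vs reported:
  BGU: calculated 155.9 vs reported 155.9 → residual 0.0 km
  LON: calculated 84.9 vs reported 84.9 → residual 0.0 km
  PFO: calculated 204.8 vs reported 185.6 → residual 19.2 km
  ELK: calculated 79.4 vs reported 79.4 → residual 0.0 km
BGU, LON, ELK are mutually consistent (residuals ≈ 0); PFO is off by 19.2 km.

PFO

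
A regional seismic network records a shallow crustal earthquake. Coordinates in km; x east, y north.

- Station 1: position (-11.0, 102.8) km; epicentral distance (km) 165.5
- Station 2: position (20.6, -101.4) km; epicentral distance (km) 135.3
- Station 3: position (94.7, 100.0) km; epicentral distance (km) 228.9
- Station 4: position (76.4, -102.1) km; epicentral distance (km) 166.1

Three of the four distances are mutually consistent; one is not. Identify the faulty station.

Solve using three stations at a time. Using Station 1, Station 3, Station 4 (subtract circle equations pairwise → linear system) gives (x, y) ≈ (-80.4, -47.4).
Distances from that point to each station vs reported:
  Station 1: calculated 165.4 vs reported 165.5 → residual 0.1 km
  Station 2: calculated 114.5 vs reported 135.3 → residual 20.8 km
  Station 3: calculated 228.9 vs reported 228.9 → residual 0.0 km
  Station 4: calculated 166.0 vs reported 166.1 → residual 0.1 km
Station 1, Station 3, Station 4 are mutually consistent (residuals ≈ 0); Station 2 is off by 20.8 km.

Station 2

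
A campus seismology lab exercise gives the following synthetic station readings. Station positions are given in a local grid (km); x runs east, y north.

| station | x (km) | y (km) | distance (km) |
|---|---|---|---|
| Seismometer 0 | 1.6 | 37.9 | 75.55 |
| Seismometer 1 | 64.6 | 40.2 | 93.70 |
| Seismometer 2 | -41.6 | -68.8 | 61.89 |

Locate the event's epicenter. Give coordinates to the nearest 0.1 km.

Circle about each station: (x − 1.6)² + (y − 37.9)² = 75.55²; (x − 64.6)² + (y − 40.2)² = 93.70²; (x + 41.6)² + (y + 68.8)² = 61.89².
Subtracting the Seismometer 0 equation from the Seismometer 1 and Seismometer 2 equations removes the quadratic terms:
126.0 x + 4.6 y = 1278.34
-86.4 x − 213.4 y = 6902.46
Solving the 2×2 system: x ≈ 11.5, y ≈ -37.0 km.

x ≈ 11.5 km, y ≈ -37.0 km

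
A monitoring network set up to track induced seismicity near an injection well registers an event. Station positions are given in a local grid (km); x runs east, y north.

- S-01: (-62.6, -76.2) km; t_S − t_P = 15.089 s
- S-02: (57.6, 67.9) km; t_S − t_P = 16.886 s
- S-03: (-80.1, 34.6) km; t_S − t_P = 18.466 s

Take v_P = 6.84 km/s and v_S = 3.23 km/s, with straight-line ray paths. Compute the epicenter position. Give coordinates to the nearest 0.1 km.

Distance from S−P lag: d = Δt · v_P v_S / (v_P − v_S) = Δt · (6.84·3.23)/(6.84−3.23) ≈ 6.1200·Δt.
So d_S-01 = 92.34, d_S-02 = 103.34, d_S-03 = 113.01 km.
Circle about each station: (x + 62.6)² + (y + 76.2)² = 92.34²; (x − 57.6)² + (y − 67.9)² = 103.34²; (x + 80.1)² + (y − 34.6)² = 113.01².
Subtracting pairs of circle equations eliminates x²+y² and gives linear equations (the radical axes):
240.4 x + 288.2 y = -3949.51
-35.0 x + 221.6 y = -6356.61
Solving the 2×2 system: x ≈ 15.1, y ≈ -26.3 km.

(15.1, -26.3)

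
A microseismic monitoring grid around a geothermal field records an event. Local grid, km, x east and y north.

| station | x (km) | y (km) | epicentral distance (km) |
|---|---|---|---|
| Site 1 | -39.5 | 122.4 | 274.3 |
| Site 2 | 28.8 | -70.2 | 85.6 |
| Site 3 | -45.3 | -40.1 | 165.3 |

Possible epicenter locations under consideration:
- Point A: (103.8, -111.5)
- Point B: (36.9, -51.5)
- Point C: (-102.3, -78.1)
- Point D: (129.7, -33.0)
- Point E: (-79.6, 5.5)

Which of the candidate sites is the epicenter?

Point A

For each candidate, compare |candidate − station| to the reported distance:
Point A: residuals Site 1 0.0, Site 2 0.0, Site 3 0.0 → max 0.0 km
Point B: residuals Site 1 84.4, Site 2 65.2, Site 3 82.3 → max 84.4 km
Point C: residuals Site 1 64.2, Site 2 45.7, Site 3 96.8 → max 96.8 km
Point D: residuals Site 1 44.6, Site 2 21.9, Site 3 9.8 → max 44.6 km
Point E: residuals Site 1 150.7, Site 2 46.6, Site 3 108.2 → max 150.7 km
Only Point A has all residuals ≈ 0.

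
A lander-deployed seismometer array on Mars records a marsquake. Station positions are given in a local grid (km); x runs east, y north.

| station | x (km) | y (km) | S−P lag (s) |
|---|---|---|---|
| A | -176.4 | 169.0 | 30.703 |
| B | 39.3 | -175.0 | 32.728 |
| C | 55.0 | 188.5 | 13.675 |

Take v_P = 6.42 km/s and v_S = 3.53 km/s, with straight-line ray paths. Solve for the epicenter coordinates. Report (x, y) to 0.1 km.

Distance from S−P lag: d = Δt · v_P v_S / (v_P − v_S) = Δt · (6.42·3.53)/(6.42−3.53) ≈ 7.8417·Δt.
So d_A = 240.76, d_B = 256.64, d_C = 107.24 km.
Circle about each station: (x + 176.4)² + (y − 169.0)² = 240.76²; (x − 39.3)² + (y + 175.0)² = 256.64²; (x − 55.0)² + (y − 188.5)² = 107.24².
Subtracting the A equation from the B and C equations removes the quadratic terms:
431.4 x − 688.0 y = -35407.18
462.8 x + 39.0 y = 25344.25
Solving the 2×2 system: x ≈ 47.9, y ≈ 81.5 km.

(47.9, 81.5)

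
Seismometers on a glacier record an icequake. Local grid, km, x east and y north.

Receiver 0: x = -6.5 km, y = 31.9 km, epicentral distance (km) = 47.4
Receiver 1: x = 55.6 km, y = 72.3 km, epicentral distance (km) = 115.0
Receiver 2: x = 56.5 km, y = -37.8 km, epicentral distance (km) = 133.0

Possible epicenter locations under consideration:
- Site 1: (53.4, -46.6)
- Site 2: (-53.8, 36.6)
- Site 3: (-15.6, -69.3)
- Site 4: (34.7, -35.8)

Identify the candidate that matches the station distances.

Site 2

For each candidate, compare |candidate − station| to the reported distance:
Site 1: residuals Receiver 0 51.3, Receiver 1 3.9, Receiver 2 123.7 → max 123.7 km
Site 2: residuals Receiver 0 0.1, Receiver 1 0.1, Receiver 2 0.0 → max 0.1 km
Site 3: residuals Receiver 0 54.2, Receiver 1 43.5, Receiver 2 54.3 → max 54.3 km
Site 4: residuals Receiver 0 31.9, Receiver 1 4.9, Receiver 2 111.1 → max 111.1 km
Only Site 2 has all residuals ≈ 0.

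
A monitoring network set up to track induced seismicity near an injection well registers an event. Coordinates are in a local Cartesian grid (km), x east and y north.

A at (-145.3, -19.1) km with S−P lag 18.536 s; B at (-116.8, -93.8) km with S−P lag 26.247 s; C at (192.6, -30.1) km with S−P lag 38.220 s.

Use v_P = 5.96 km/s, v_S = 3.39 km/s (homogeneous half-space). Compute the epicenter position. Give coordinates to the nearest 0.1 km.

-74.2 km east, 108.1 km north

Distance from S−P lag: d = Δt · v_P v_S / (v_P − v_S) = Δt · (5.96·3.39)/(5.96−3.39) ≈ 7.8616·Δt.
So d_A = 145.72, d_B = 206.34, d_C = 300.47 km.
Circle about each station: (x + 145.3)² + (y + 19.1)² = 145.72²; (x + 116.8)² + (y + 93.8)² = 206.34²; (x − 192.6)² + (y + 30.1)² = 300.47².
Subtracting the A equation from the B and C equations removes the quadratic terms:
57.0 x − 149.4 y = -20378.10
675.8 x − 22.0 y = -52524.03
Solving the 2×2 system: x ≈ -74.2, y ≈ 108.1 km.
Check against A (with the unrounded x, y): √((x + 145.3)²+(y + 19.1)²) = 145.71 ≈ 145.72 km. ✓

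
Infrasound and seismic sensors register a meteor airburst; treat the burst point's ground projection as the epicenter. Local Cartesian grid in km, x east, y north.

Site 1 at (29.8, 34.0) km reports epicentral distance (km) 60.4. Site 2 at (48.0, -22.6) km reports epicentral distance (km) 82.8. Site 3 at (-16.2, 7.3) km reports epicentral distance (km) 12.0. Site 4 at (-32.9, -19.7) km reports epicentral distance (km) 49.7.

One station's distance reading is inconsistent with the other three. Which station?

Site 4

Solve using three stations at a time. Using Site 1, Site 2, Site 3 (subtract circle equations pairwise → linear system) gives (x, y) ≈ (-26.8, 12.9).
Distances from that point to each station vs reported:
  Site 1: calculated 60.4 vs reported 60.4 → residual 0.0 km
  Site 2: calculated 82.8 vs reported 82.8 → residual 0.0 km
  Site 3: calculated 12.0 vs reported 12.0 → residual 0.0 km
  Site 4: calculated 33.2 vs reported 49.7 → residual 16.5 km
Site 1, Site 2, Site 3 are mutually consistent (residuals ≈ 0); Site 4 is off by 16.5 km.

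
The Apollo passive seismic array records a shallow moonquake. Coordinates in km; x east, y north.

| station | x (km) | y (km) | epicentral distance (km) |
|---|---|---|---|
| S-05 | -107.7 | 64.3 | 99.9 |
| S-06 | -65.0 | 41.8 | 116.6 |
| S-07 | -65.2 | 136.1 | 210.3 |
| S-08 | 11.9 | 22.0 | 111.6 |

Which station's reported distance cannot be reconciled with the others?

Solve using three stations at a time. Using S-06, S-07, S-08 (subtract circle equations pairwise → linear system) gives (x, y) ≈ (-46.2, -73.4).
Distances from that point to each station vs reported:
  S-05: calculated 150.8 vs reported 99.9 → residual 50.9 km
  S-06: calculated 116.7 vs reported 116.6 → residual 0.1 km
  S-07: calculated 210.4 vs reported 210.3 → residual 0.1 km
  S-08: calculated 111.7 vs reported 111.6 → residual 0.1 km
S-06, S-07, S-08 are mutually consistent (residuals ≈ 0); S-05 is off by 50.9 km.

S-05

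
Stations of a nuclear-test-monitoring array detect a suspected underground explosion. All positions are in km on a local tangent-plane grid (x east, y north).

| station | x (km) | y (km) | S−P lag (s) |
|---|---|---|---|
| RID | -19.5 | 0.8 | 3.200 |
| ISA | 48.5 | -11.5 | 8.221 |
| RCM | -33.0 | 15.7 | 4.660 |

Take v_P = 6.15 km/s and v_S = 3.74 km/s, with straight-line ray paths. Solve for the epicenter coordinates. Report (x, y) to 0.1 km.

x ≈ -28.1 km, y ≈ -28.5 km

Distance from S−P lag: d = Δt · v_P v_S / (v_P − v_S) = Δt · (6.15·3.74)/(6.15−3.74) ≈ 9.5440·Δt.
So d_RID = 30.54, d_ISA = 78.46, d_RCM = 44.47 km.
Circle about each station: (x + 19.5)² + (y − 0.8)² = 30.54²; (x − 48.5)² + (y + 11.5)² = 78.46²; (x + 33.0)² + (y − 15.7)² = 44.47².
Subtracting pairs of circle equations eliminates x²+y² and gives linear equations (the radical axes):
136.0 x − 24.6 y = -3119.67
-27.0 x + 29.8 y = -90.29
Solving the 2×2 system: x ≈ -28.1, y ≈ -28.5 km.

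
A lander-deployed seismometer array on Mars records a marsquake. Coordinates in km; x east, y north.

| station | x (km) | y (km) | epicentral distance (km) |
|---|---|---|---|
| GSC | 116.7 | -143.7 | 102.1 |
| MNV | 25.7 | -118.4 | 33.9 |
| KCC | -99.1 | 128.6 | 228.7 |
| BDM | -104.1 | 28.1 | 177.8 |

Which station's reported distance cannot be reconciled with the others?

Solve using three stations at a time. Using GSC, MNV, BDM (subtract circle equations pairwise → linear system) gives (x, y) ≈ (33.0, -85.2).
Distances from that point to each station vs reported:
  GSC: calculated 102.1 vs reported 102.1 → residual 0.0 km
  MNV: calculated 34.0 vs reported 33.9 → residual 0.1 km
  KCC: calculated 251.3 vs reported 228.7 → residual 22.6 km
  BDM: calculated 177.8 vs reported 177.8 → residual 0.0 km
GSC, MNV, BDM are mutually consistent (residuals ≈ 0); KCC is off by 22.6 km.

KCC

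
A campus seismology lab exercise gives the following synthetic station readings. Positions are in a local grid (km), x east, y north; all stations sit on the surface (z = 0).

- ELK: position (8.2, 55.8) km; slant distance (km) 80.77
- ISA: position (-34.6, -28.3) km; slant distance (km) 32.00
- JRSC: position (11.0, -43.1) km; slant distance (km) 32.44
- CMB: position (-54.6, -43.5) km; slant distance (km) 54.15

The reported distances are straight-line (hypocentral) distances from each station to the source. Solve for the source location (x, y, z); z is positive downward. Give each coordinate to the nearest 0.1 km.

Each station gives a sphere (x−x_i)² + (y−y_i)² + z² = d_i² (stations at z=0).
Subtracting the ELK sphere from ISA and JRSC: z² cancels, leaving linear equations in x and y:
-85.6 x − 168.2 y = 4316.96
5.6 x − 197.8 y = 4269.17
Solving: x ≈ -7.599, y ≈ -21.798 km (keep extra digits for the depth step; rounded: -7.6, -21.8).
Then from the ELK sphere: z² = 80.77² − (x − 8.2)² − (y − 55.8)² with x = -7.599, y = -21.798, so z ≈ 15.898 ≈ 15.9 km.

x ≈ -7.6 km, y ≈ -21.8 km, depth ≈ 15.9 km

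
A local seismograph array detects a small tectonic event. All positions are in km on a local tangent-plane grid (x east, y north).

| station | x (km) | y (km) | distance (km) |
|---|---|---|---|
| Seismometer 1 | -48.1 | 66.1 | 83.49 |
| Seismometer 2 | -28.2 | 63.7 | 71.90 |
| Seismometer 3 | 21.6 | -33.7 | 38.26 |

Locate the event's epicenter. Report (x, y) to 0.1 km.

Circle about each station: (x + 48.1)² + (y − 66.1)² = 83.49²; (x + 28.2)² + (y − 63.7)² = 71.90²; (x − 21.6)² + (y + 33.7)² = 38.26².
Subtracting the Seismometer 1 equation from the Seismometer 2 and Seismometer 3 equations removes the quadratic terms:
39.8 x − 4.8 y = -28.92
139.4 x − 199.6 y = 426.18
Solving the 2×2 system: x ≈ -1.1, y ≈ -2.9 km.
Check against Seismometer 1 (with the unrounded x, y): √((x + 48.1)²+(y − 66.1)²) = 83.49 ≈ 83.49 km. ✓

x ≈ -1.1 km, y ≈ -2.9 km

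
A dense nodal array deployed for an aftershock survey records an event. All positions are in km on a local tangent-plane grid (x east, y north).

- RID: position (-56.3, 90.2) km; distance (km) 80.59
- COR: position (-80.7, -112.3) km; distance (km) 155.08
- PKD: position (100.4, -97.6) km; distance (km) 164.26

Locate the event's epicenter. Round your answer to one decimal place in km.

x ≈ -8.8 km, y ≈ 25.1 km

Circle about each station: (x + 56.3)² + (y − 90.2)² = 80.59²; (x + 80.7)² + (y + 112.3)² = 155.08²; (x − 100.4)² + (y + 97.6)² = 164.26².
Subtracting pairs of circle equations eliminates x²+y² and gives linear equations (the radical axes):
-48.8 x − 405.0 y = -9737.01
313.4 x − 375.6 y = -12186.41
Solving the 2×2 system: x ≈ -8.8, y ≈ 25.1 km.
Check against RID (with the unrounded x, y): √((x + 56.3)²+(y − 90.2)²) = 80.58 ≈ 80.59 km. ✓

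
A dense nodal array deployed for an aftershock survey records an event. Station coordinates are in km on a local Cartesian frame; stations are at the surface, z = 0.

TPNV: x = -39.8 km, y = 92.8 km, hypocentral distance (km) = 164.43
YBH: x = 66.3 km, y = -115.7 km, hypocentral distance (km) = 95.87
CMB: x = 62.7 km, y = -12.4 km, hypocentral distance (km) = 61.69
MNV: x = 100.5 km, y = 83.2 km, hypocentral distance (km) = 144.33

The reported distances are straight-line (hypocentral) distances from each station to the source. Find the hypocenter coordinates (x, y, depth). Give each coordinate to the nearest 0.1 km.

x ≈ 43.8 km, y ≈ -38.7 km, depth ≈ 52.5 km

Each station gives a sphere (x−x_i)² + (y−y_i)² + z² = d_i² (stations at z=0).
Subtracting the TPNV sphere from YBH and CMB: z² cancels, leaving linear equations in x and y:
212.2 x − 417.0 y = 25432.47
205.0 x − 210.4 y = 17120.74
Solving: x ≈ 43.791, y ≈ -38.705 km (keep extra digits for the depth step; rounded: 43.8, -38.7).
Then from the TPNV sphere: z² = 164.43² − (x + 39.8)² − (y − 92.8)² with x = 43.791, y = -38.705, so z ≈ 52.500 ≈ 52.5 km.
Check against MNV (with the unrounded solution): distance 144.34 ≈ 144.33 km. ✓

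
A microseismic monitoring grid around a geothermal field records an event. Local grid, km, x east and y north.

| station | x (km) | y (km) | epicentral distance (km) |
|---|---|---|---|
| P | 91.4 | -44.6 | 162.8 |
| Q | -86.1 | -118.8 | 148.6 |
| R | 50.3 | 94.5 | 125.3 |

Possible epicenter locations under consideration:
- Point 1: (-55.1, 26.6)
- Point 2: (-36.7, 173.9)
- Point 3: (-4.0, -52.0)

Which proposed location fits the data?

For each candidate, compare |candidate − station| to the reported distance:
Point 1: residuals P 0.1, Q 0.1, R 0.1 → max 0.1 km
Point 2: residuals P 90.5, Q 148.2, R 7.5 → max 148.2 km
Point 3: residuals P 67.1, Q 42.8, R 30.9 → max 67.1 km
Only Point 1 has all residuals ≈ 0.

Point 1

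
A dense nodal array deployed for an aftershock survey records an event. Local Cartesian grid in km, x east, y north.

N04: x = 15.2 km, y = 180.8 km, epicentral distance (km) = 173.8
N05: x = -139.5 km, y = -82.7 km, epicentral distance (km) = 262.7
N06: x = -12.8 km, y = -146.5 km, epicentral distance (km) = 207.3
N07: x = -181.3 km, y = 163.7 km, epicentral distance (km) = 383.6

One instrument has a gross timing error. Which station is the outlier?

N07

Solve using three stations at a time. Using N04, N05, N06 (subtract circle equations pairwise → linear system) gives (x, y) ≈ (98.6, 28.3).
Distances from that point to each station vs reported:
  N04: calculated 173.8 vs reported 173.8 → residual 0.0 km
  N05: calculated 262.7 vs reported 262.7 → residual 0.0 km
  N06: calculated 207.3 vs reported 207.3 → residual 0.0 km
  N07: calculated 310.9 vs reported 383.6 → residual 72.7 km
N04, N05, N06 are mutually consistent (residuals ≈ 0); N07 is off by 72.7 km.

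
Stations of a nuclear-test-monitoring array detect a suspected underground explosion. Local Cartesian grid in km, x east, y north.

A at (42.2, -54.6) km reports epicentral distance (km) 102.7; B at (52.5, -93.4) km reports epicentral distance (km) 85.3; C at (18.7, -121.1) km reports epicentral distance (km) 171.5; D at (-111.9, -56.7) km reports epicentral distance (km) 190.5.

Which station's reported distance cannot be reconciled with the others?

Solve using three stations at a time. Using A, C, D (subtract circle equations pairwise → linear system) gives (x, y) ≈ (47.3, 48.1).
Distances from that point to each station vs reported:
  A: calculated 102.8 vs reported 102.7 → residual 0.1 km
  B: calculated 141.5 vs reported 85.3 → residual 56.2 km
  C: calculated 171.5 vs reported 171.5 → residual 0.0 km
  D: calculated 190.5 vs reported 190.5 → residual 0.0 km
A, C, D are mutually consistent (residuals ≈ 0); B is off by 56.2 km.

B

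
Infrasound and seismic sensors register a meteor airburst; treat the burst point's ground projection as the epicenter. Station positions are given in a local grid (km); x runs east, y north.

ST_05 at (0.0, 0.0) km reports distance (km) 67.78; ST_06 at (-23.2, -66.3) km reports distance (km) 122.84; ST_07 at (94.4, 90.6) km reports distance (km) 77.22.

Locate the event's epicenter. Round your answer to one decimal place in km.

Circle about each station: x² + y² = 67.78²; (x + 23.2)² + (y + 66.3)² = 122.84²; (x − 94.4)² + (y − 90.6)² = 77.22².
Subtracting the ST_05 equation from the ST_06 and ST_07 equations removes the quadratic terms:
-46.4 x − 132.6 y = -5561.61
188.8 x + 181.2 y = 15750.92
Solving the 2×2 system: x ≈ 65.0, y ≈ 19.2 km.
Check against ST_05 (with the unrounded x, y): √(x²+y²) = 67.78 ≈ 67.78 km. ✓

65.0 km east, 19.2 km north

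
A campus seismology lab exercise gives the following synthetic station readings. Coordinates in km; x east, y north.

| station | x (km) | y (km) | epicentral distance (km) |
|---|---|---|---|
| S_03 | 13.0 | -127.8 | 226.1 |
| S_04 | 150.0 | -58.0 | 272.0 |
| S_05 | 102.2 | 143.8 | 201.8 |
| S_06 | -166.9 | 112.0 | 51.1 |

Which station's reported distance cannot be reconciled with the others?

S_06

Solve using three stations at a time. Using S_03, S_04, S_05 (subtract circle equations pairwise → linear system) gives (x, y) ≈ (-87.4, 74.7).
Distances from that point to each station vs reported:
  S_03: calculated 226.0 vs reported 226.1 → residual 0.1 km
  S_04: calculated 272.0 vs reported 272.0 → residual 0.0 km
  S_05: calculated 201.7 vs reported 201.8 → residual 0.1 km
  S_06: calculated 87.8 vs reported 51.1 → residual 36.7 km
S_03, S_04, S_05 are mutually consistent (residuals ≈ 0); S_06 is off by 36.7 km.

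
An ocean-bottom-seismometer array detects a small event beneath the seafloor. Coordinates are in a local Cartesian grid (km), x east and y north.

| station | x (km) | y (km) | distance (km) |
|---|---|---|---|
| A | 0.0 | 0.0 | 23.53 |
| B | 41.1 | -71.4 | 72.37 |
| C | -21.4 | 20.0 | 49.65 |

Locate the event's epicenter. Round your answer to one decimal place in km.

x ≈ 23.5 km, y ≈ -1.2 km

Circle about each station: x² + y² = 23.53²; (x − 41.1)² + (y + 71.4)² = 72.37²; (x + 21.4)² + (y − 20.0)² = 49.65².
Subtracting the A equation from the B and C equations removes the quadratic terms:
82.2 x − 142.8 y = 2103.41
-42.8 x + 40.0 y = -1053.50
Solving the 2×2 system: x ≈ 23.5, y ≈ -1.2 km.
Check against A (with the unrounded x, y): √(x²+y²) = 23.51 ≈ 23.53 km. ✓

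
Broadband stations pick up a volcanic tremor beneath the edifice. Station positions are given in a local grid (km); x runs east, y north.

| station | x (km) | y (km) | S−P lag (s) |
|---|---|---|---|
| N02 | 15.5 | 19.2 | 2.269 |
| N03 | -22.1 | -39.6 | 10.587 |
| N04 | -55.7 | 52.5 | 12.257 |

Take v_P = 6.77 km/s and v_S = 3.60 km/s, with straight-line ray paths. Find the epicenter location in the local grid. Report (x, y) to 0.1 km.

Distance from S−P lag: d = Δt · v_P v_S / (v_P − v_S) = Δt · (6.77·3.60)/(6.77−3.60) ≈ 7.6883·Δt.
So d_N02 = 17.44, d_N03 = 81.40, d_N04 = 94.24 km.
Circle about each station: (x − 15.5)² + (y − 19.2)² = 17.44²; (x + 22.1)² + (y + 39.6)² = 81.40²; (x + 55.7)² + (y − 52.5)² = 94.24².
Subtracting pairs of circle equations eliminates x²+y² and gives linear equations (the radical axes):
-75.2 x − 117.6 y = -4874.13
-142.4 x + 66.6 y = -3327.17
Solving the 2×2 system: x ≈ 32.9, y ≈ 20.4 km.
Check against N02 (with the unrounded x, y): √((x − 15.5)²+(y − 19.2)²) = 17.45 ≈ 17.44 km. ✓

32.9 km east, 20.4 km north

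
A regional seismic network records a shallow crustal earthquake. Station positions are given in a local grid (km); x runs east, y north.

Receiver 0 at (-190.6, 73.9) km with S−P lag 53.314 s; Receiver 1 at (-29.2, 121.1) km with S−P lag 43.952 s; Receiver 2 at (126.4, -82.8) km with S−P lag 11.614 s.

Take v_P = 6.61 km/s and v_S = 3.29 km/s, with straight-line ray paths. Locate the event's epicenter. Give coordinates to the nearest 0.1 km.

(81.9, -144.5)

Distance from S−P lag: d = Δt · v_P v_S / (v_P − v_S) = Δt · (6.61·3.29)/(6.61−3.29) ≈ 6.5503·Δt.
So d_Receiver 0 = 349.22, d_Receiver 1 = 287.90, d_Receiver 2 = 76.07 km.
Circle about each station: (x + 190.6)² + (y − 73.9)² = 349.22²; (x + 29.2)² + (y − 121.1)² = 287.90²; (x − 126.4)² + (y + 82.8)² = 76.07².
Subtracting pairs of circle equations eliminates x²+y² and gives linear equations (the radical axes):
322.8 x + 94.4 y = 12796.48
634.0 x − 313.4 y = 97211.19
Solving the 2×2 system: x ≈ 81.9, y ≈ -144.5 km.
Check against Receiver 0 (with the unrounded x, y): √((x + 190.6)²+(y − 73.9)²) = 349.22 ≈ 349.22 km. ✓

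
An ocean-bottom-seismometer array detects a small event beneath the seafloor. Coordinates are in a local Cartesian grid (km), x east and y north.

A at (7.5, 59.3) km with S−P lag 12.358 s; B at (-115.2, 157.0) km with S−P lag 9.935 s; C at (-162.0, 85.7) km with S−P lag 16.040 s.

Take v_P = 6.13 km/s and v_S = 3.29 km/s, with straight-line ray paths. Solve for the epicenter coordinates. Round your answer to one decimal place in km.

-54.0 km east, 121.9 km north

Distance from S−P lag: d = Δt · v_P v_S / (v_P − v_S) = Δt · (6.13·3.29)/(6.13−3.29) ≈ 7.1013·Δt.
So d_A = 87.76, d_B = 70.55, d_C = 113.90 km.
Circle about each station: (x − 7.5)² + (y − 59.3)² = 87.76²; (x + 115.2)² + (y − 157.0)² = 70.55²; (x + 162.0)² + (y − 85.7)² = 113.90².
Subtracting the A equation from the B and C equations removes the quadratic terms:
-245.4 x + 195.4 y = 37071.82
-339.0 x + 52.8 y = 24744.36
Solving the 2×2 system: x ≈ -54.0, y ≈ 121.9 km.
Check against A (with the unrounded x, y): √((x − 7.5)²+(y − 59.3)²) = 87.76 ≈ 87.76 km. ✓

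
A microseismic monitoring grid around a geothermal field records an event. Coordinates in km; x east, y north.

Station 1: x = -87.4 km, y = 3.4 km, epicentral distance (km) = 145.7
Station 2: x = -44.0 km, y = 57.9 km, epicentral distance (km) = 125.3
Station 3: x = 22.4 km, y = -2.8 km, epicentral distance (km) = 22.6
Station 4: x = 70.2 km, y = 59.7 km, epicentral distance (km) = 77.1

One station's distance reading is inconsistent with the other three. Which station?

Station 3

Solve using three stations at a time. Using Station 1, Station 2, Station 4 (subtract circle equations pairwise → linear system) gives (x, y) ≈ (57.0, -16.3).
Distances from that point to each station vs reported:
  Station 1: calculated 145.7 vs reported 145.7 → residual 0.0 km
  Station 2: calculated 125.3 vs reported 125.3 → residual 0.0 km
  Station 3: calculated 37.2 vs reported 22.6 → residual 14.6 km
  Station 4: calculated 77.2 vs reported 77.1 → residual 0.1 km
Station 1, Station 2, Station 4 are mutually consistent (residuals ≈ 0); Station 3 is off by 14.6 km.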